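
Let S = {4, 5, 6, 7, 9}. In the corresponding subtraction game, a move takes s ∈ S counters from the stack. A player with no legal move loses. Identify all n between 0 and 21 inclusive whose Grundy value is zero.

G(0) = 0
G(1) = mex{} = 0
G(2) = mex{} = 0
G(3) = mex{} = 0
G(4) = mex{0} = 1
G(5) = mex{0,0} = 1
G(6) = mex{0,0,0} = 1
G(7) = mex{0,0,0,0} = 1
G(8) = mex{1,0,0,0} = 2
G(9) = mex{1,1,0,0,0} = 2
G(10) = mex{1,1,1,0,0} = 2
G(11) = mex{1,1,1,1,0} = 2
G(12) = mex{2,1,1,1,0} = 3
G(13) = mex{2,2,1,1,1} = 0
G(14) = mex{2,2,2,1,1} = 0
G(15) = mex{2,2,2,2,1} = 0
G(16) = mex{3,2,2,2,1} = 0
G(17) = mex{0,3,2,2,2} = 1
G(18) = mex{0,0,3,2,2} = 1
G(19) = mex{0,0,0,3,2} = 1
G(20) = mex{0,0,0,0,2} = 1
G(21) = mex{1,0,0,0,3} = 2
P-positions are exactly the n with G(n) = 0.

0, 1, 2, 3, 13, 14, 15, 16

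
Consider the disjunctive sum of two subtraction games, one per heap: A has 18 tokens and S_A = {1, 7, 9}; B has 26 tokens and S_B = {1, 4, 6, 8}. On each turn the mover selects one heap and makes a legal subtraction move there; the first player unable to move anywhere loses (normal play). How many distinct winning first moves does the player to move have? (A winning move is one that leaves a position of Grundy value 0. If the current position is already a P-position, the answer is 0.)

0

Heap A, S = {1, 7, 9}:
n :  0  1  2  3  4  5  6  7  8  9 10 11 12 13 14 15 16 17 18
G :  0  1  0  1  0  1  0  1  0  1  0  1  0  1  0  1  0  1  0
G_A(18) = 0.
Heap B, S = {1, 4, 6, 8}:
n :  0  1  2  3  4  5  6  7  8  9 10 11 12 13 14 15 16 17 18 19 20 21 22 23 24 25 26
G :  0  1  0  1  2  0  1  0  1  2  3  2  0  1  0  1  2  0  1  0  1  2  3  2  0  1  0
G_B(26) = 0.
Combined Grundy value = 0 ⊕ 0 = 0.
A winning move leaves total XOR = 0, i.e. changes one component's Grundy value g to g ⊕ X where X is the current total.
Heap A: target g' = 0⊕0 = 0, but every legal move changes the Grundy value (mex property), so 0 moves.
Heap B: target g' = 0⊕0 = 0, but every legal move changes the Grundy value (mex property), so 0 moves.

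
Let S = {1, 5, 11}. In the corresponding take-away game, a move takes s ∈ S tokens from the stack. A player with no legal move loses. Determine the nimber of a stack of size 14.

0

n :  0  1  2  3  4  5  6  7  8  9 10 11 12 13 14
G :  0  1  0  1  0  1  0  1  0  1  0  1  0  1  0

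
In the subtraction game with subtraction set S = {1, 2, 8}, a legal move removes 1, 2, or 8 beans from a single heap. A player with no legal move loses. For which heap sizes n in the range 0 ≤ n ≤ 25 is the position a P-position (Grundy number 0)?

0, 3, 6, 9, 12, 15, 18, 21, 24

n :  0  1  2  3  4  5  6  7  8  9 10 11 12 13 14 15 16 17 18 19 20 21 22 23 24 25
G :  0  1  2  0  1  2  0  1  2  0  1  2  0  1  2  0  1  2  0  1  2  0  1  2  0  1
P-positions are exactly the n with G(n) = 0.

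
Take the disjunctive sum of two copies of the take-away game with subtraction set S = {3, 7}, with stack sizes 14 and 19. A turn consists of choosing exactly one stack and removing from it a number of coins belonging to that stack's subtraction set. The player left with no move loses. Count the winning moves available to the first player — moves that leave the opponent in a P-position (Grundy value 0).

0

All stacks use S = {3, 7}:
G(0) = 0
G(1) = mex{} = 0
G(2) = mex{} = 0
G(3) = mex{0} = 1
G(4) = mex{0} = 1
G(5) = mex{0} = 1
G(6) = mex{1} = 0
G(7) = mex{1,0} = 2
G(8) = mex{1,0} = 2
G(9) = mex{0,0} = 1
G(10) = mex{2,1} = 0
G(11) = mex{2,1} = 0
G(12) = mex{1,1} = 0
G(13) = mex{0,0} = 1
G(14) = mex{0,2} = 1
G(15) = mex{0,2} = 1
G(16) = mex{1,1} = 0
G(17) = mex{1,0} = 2
G(18) = mex{1,0} = 2
G(19) = mex{0,0} = 1
Stack A: G(14) = 1.
Stack B: G(19) = 1.
Combined Grundy value = 1 ⊕ 1 = 0.
A winning move leaves total XOR = 0, i.e. changes one component's Grundy value g to g ⊕ X where X is the current total.
Stack A: target g' = 1⊕0 = 1, but every legal move changes the Grundy value (mex property), so 0 moves.
Stack B: target g' = 1⊕0 = 1, but every legal move changes the Grundy value (mex property), so 0 moves.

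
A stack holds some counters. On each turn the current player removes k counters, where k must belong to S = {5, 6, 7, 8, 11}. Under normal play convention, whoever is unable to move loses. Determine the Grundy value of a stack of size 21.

n :  0  1  2  3  4  5  6  7  8  9 10 11 12 13 14 15 16 17 18 19 20 21
G :  0  0  0  0  0  1  1  1  1  1  2  2  2  2  2  3  0  0  0  0  0  1

1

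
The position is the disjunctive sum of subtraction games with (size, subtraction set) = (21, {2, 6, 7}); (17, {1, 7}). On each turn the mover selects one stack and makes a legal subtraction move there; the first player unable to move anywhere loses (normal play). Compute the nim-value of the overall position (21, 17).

3

Stack A, S = {2, 6, 7}:
G(0) = 0
G(1) = mex{} = 0
G(2) = mex{0} = 1
G(3) = mex{0} = 1
G(4) = mex{1} = 0
G(5) = mex{1} = 0
G(6) = mex{0,0} = 1
G(7) = mex{0,0,0} = 1
G(8) = mex{1,1,0} = 2
G(9) = mex{1,1,1} = 0
G(10) = mex{2,0,1} = 3
G(11) = mex{0,0,0} = 1
G(12) = mex{3,1,0} = 2
G(13) = mex{1,1,1} = 0
G(14) = mex{2,2,1} = 0
G(15) = mex{0,0,2} = 1
G(16) = mex{0,3,0} = 1
G(17) = mex{1,1,3} = 0
G(18) = mex{1,2,1} = 0
G(19) = mex{0,0,2} = 1
G(20) = mex{0,0,0} = 1
G(21) = mex{1,1,0} = 2
G_A(21) = 2.
Stack B, S = {1, 7}:
G(0) = 0
G(1) = mex{0} = 1
G(2) = mex{1} = 0
G(3) = mex{0} = 1
G(4) = mex{1} = 0
G(5) = mex{0} = 1
G(6) = mex{1} = 0
G(7) = mex{0,0} = 1
G(8) = mex{1,1} = 0
G(9) = mex{0,0} = 1
G(10) = mex{1,1} = 0
G(11) = mex{0,0} = 1
G(12) = mex{1,1} = 0
G(13) = mex{0,0} = 1
G(14) = mex{1,1} = 0
G(15) = mex{0,0} = 1
G(16) = mex{1,1} = 0
G(17) = mex{0,0} = 1
G_B(17) = 1.
Combined Grundy value = 2 ⊕ 1 = 3.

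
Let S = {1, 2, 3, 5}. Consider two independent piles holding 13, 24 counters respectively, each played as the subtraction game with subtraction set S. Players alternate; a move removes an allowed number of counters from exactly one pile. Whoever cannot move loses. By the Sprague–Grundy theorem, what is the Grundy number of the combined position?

1

All piles use S = {1, 2, 3, 5}:
G(0) = 0
G(1) = mex{0} = 1
G(2) = mex{1,0} = 2
G(3) = mex{2,1,0} = 3
G(4) = mex{3,2,1} = 0
G(5) = mex{0,3,2,0} = 1
G(6) = mex{1,0,3,1} = 2
G(7) = mex{2,1,0,2} = 3
G(8) = mex{3,2,1,3} = 0
G(9) = mex{0,3,2,0} = 1
G(10) = mex{1,0,3,1} = 2
G(11) = mex{2,1,0,2} = 3
G(12) = mex{3,2,1,3} = 0
G(13) = mex{0,3,2,0} = 1
G(14) = mex{1,0,3,1} = 2
G(15) = mex{2,1,0,2} = 3
G(16) = mex{3,2,1,3} = 0
G(17) = mex{0,3,2,0} = 1
G(18) = mex{1,0,3,1} = 2
G(19) = mex{2,1,0,2} = 3
G(20) = mex{3,2,1,3} = 0
G(21) = mex{0,3,2,0} = 1
G(22) = mex{1,0,3,1} = 2
G(23) = mex{2,1,0,2} = 3
G(24) = mex{3,2,1,3} = 0
Pile A: G(13) = 1.
Pile B: G(24) = 0.
Combined Grundy value = 1 ⊕ 0 = 1.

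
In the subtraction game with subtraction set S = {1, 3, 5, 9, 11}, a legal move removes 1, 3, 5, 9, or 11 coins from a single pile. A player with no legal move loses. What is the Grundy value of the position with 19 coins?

1

n :  0  1  2  3  4  5  6  7  8  9 10 11 12 13 14 15 16 17 18 19
G :  0  1  0  1  0  1  0  1  0  1  0  1  0  1  0  1  0  1  0  1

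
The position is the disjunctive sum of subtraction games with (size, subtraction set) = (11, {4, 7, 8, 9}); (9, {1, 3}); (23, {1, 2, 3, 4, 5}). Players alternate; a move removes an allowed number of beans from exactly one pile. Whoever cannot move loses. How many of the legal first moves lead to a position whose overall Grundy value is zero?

1

Pile A, S = {4, 7, 8, 9}:
G(0) = 0
G(1) = mex{} = 0
G(2) = mex{} = 0
G(3) = mex{} = 0
G(4) = mex{0} = 1
G(5) = mex{0} = 1
G(6) = mex{0} = 1
G(7) = mex{0,0} = 1
G(8) = mex{1,0,0} = 2
G(9) = mex{1,0,0,0} = 2
G(10) = mex{1,0,0,0} = 2
G(11) = mex{1,1,0,0} = 2
G_A(11) = 2.
Pile B, S = {1, 3}:
G(0) = 0
G(1) = mex{0} = 1
G(2) = mex{1} = 0
G(3) = mex{0,0} = 1
G(4) = mex{1,1} = 0
G(5) = mex{0,0} = 1
G(6) = mex{1,1} = 0
G(7) = mex{0,0} = 1
G(8) = mex{1,1} = 0
G(9) = mex{0,0} = 1
G_B(9) = 1.
Pile C, S = {1, 2, 3, 4, 5}:
n :  0  1  2  3  4  5  6  7  8  9 10 11 12 13 14 15 16 17 18 19 20 21 22 23
G :  0  1  2  3  4  5  0  1  2  3  4  5  0  1  2  3  4  5  0  1  2  3  4  5
G_C(23) = 5.
Combined Grundy value = 2 ⊕ 1 ⊕ 5 = 6.
A winning move leaves total XOR = 0, i.e. changes one component's Grundy value g to g ⊕ X where X is the current total.
Pile A: need g' = 2⊕6 = 4. Options: 11−4→G=1, 11−7→G=1, 11−8→G=0, 11−9→G=0. Hits: 0.
Pile B: need g' = 1⊕6 = 7. Options: 9−1→G=0, 9−3→G=0. Hits: 0.
Pile C: need g' = 5⊕6 = 3. Options: 23−1→G=4, 23−2→G=3, 23−3→G=2, 23−4→G=1, 23−5→G=0. Hits: 1.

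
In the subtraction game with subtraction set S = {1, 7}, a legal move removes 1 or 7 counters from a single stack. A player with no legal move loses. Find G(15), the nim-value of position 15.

1

G(0) = 0
G(1) = mex{0} = 1
G(2) = mex{1} = 0
G(3) = mex{0} = 1
G(4) = mex{1} = 0
G(5) = mex{0} = 1
G(6) = mex{1} = 0
G(7) = mex{0,0} = 1
G(8) = mex{1,1} = 0
G(9) = mex{0,0} = 1
G(10) = mex{1,1} = 0
G(11) = mex{0,0} = 1
G(12) = mex{1,1} = 0
G(13) = mex{0,0} = 1
G(14) = mex{1,1} = 0
G(15) = mex{0,0} = 1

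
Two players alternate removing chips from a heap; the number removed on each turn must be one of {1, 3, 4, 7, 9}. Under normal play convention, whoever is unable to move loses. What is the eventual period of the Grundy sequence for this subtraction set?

8

n :  0  1  2  3  4  5  6  7  8  9 10 11 12 13 14 15 16 17 18
G :  0  1  0  1  2  3  2  3  0  1  0  1  2  3  2  3  0  1  0
G(n+8) = G(n) holds for n = 0,…,8 (a full window of length max(S) = 9), so the sequence is purely periodic with period 8.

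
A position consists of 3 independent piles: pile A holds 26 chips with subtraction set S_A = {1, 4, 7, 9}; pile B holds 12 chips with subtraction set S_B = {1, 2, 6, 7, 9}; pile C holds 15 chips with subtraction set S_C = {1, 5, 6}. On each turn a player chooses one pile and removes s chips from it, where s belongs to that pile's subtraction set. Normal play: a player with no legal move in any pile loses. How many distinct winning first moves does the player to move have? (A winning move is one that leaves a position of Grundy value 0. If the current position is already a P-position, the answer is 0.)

7

Pile A, S = {1, 4, 7, 9}:
G(0) = 0
G(1) = mex{0} = 1
G(2) = mex{1} = 0
G(3) = mex{0} = 1
G(4) = mex{1,0} = 2
G(5) = mex{2,1} = 0
G(6) = mex{0,0} = 1
G(7) = mex{1,1,0} = 2
G(8) = mex{2,2,1} = 0
G(9) = mex{0,0,0,0} = 1
G(10) = mex{1,1,1,1} = 0
G(11) = mex{0,2,2,0} = 1
G(12) = mex{1,0,0,1} = 2
G(13) = mex{2,1,1,2} = 0
G(14) = mex{0,0,2,0} = 1
G(15) = mex{1,1,0,1} = 2
G(16) = mex{2,2,1,2} = 0
G(17) = mex{0,0,0,0} = 1
G(18) = mex{1,1,1,1} = 0
G(19) = mex{0,2,2,0} = 1
G(20) = mex{1,0,0,1} = 2
G(21) = mex{2,1,1,2} = 0
G(22) = mex{0,0,2,0} = 1
G(23) = mex{1,1,0,1} = 2
G(24) = mex{2,2,1,2} = 0
G(25) = mex{0,0,0,0} = 1
G(26) = mex{1,1,1,1} = 0
G_A(26) = 0.
Pile B, S = {1, 2, 6, 7, 9}:
G(0) = 0
G(1) = mex{0} = 1
G(2) = mex{1,0} = 2
G(3) = mex{2,1} = 0
G(4) = mex{0,2} = 1
G(5) = mex{1,0} = 2
G(6) = mex{2,1,0} = 3
G(7) = mex{3,2,1,0} = 4
G(8) = mex{4,3,2,1} = 0
G(9) = mex{0,4,0,2,0} = 1
G(10) = mex{1,0,1,0,1} = 2
G(11) = mex{2,1,2,1,2} = 0
G(12) = mex{0,2,3,2,0} = 1
G_B(12) = 1.
Pile C, S = {1, 5, 6}:
n :  0  1  2  3  4  5  6  7  8  9 10 11 12 13 14 15
G :  0  1  0  1  0  1  2  3  2  3  2  0  1  0  1  0
G_C(15) = 0.
Combined Grundy value = 0 ⊕ 1 ⊕ 0 = 1.
A winning move leaves total XOR = 0, i.e. changes one component's Grundy value g to g ⊕ X where X is the current total.
Pile A: need g' = 0⊕1 = 1. Options: 26−1→G=1, 26−4→G=1, 26−7→G=1, 26−9→G=1. Hits: 4.
Pile B: need g' = 1⊕1 = 0. Options: 12−1→G=0, 12−2→G=2, 12−6→G=3, 12−7→G=2, 12−9→G=0. Hits: 2.
Pile C: need g' = 0⊕1 = 1. Options: 15−1→G=1, 15−5→G=2, 15−6→G=3. Hits: 1.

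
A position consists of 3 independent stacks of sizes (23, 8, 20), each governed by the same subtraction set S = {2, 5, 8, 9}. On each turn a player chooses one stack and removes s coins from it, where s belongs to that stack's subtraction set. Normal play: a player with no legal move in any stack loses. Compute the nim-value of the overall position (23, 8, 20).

2

All stacks use S = {2, 5, 8, 9}:
G(0) = 0
G(1) = mex{} = 0
G(2) = mex{0} = 1
G(3) = mex{0} = 1
G(4) = mex{1} = 0
G(5) = mex{1,0} = 2
G(6) = mex{0,0} = 1
G(7) = mex{2,1} = 0
G(8) = mex{1,1,0} = 2
G(9) = mex{0,0,0,0} = 1
G(10) = mex{2,2,1,0} = 3
G(11) = mex{1,1,1,1} = 0
G(12) = mex{3,0,0,1} = 2
G(13) = mex{0,2,2,0} = 1
G(14) = mex{2,1,1,2} = 0
G(15) = mex{1,3,0,1} = 2
G(16) = mex{0,0,2,0} = 1
G(17) = mex{2,2,1,2} = 0
G(18) = mex{1,1,3,1} = 0
G(19) = mex{0,0,0,3} = 1
G(20) = mex{0,2,2,0} = 1
G(21) = mex{1,1,1,2} = 0
G(22) = mex{1,0,0,1} = 2
G(23) = mex{0,0,2,0} = 1
Stack A: G(23) = 1.
Stack B: G(8) = 2.
Stack C: G(20) = 1.
Combined Grundy value = 1 ⊕ 2 ⊕ 1 = 2.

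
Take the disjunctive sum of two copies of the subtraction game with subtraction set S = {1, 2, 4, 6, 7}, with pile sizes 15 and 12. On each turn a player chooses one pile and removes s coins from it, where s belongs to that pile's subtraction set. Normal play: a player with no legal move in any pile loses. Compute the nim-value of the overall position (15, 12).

5

All piles use S = {1, 2, 4, 6, 7}:
n :  0  1  2  3  4  5  6  7  8  9 10 11 12 13 14 15
G :  0  1  2  0  1  2  3  4  0  1  2  0  1  2  3  4
Pile A: G(15) = 4.
Pile B: G(12) = 1.
Combined Grundy value = 4 ⊕ 1 = 5.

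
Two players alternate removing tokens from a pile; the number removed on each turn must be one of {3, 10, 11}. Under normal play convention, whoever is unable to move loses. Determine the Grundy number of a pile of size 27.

0

n :  0  1  2  3  4  5  6  7  8  9 10 11 12 13 14 15 16 17 18 19 20 21 22 23 24 25 26 27
G :  0  0  0  1  1  1  0  0  0  1  1  1  2  2  0  0  3  1  1  2  0  0  0  1  1  1  2  0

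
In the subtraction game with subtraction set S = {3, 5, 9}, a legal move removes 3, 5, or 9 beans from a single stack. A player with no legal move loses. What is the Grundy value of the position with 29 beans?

1

n :  0  1  2  3  4  5  6  7  8  9 10 11 12 13 14 15 16 17 18 19 20 21 22 23 24 25 26 27 28 29
G :  0  0  0  1  1  1  2  2  0  3  3  1  0  2  0  1  0  1  0  1  0  1  0  1  0  1  0  1  0  1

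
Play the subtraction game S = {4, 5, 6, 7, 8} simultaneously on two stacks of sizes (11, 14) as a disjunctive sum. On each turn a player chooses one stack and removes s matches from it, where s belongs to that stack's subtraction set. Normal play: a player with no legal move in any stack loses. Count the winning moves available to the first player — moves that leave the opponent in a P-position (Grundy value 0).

All stacks use S = {4, 5, 6, 7, 8}:
G(0) = 0
G(1) = mex{} = 0
G(2) = mex{} = 0
G(3) = mex{} = 0
G(4) = mex{0} = 1
G(5) = mex{0,0} = 1
G(6) = mex{0,0,0} = 1
G(7) = mex{0,0,0,0} = 1
G(8) = mex{1,0,0,0,0} = 2
G(9) = mex{1,1,0,0,0} = 2
G(10) = mex{1,1,1,0,0} = 2
G(11) = mex{1,1,1,1,0} = 2
G(12) = mex{2,1,1,1,1} = 0
G(13) = mex{2,2,1,1,1} = 0
G(14) = mex{2,2,2,1,1} = 0
Stack A: G(11) = 2.
Stack B: G(14) = 0.
Combined Grundy value = 2 ⊕ 0 = 2.
A winning move leaves total XOR = 0, i.e. changes one component's Grundy value g to g ⊕ X where X is the current total.
Stack A: need g' = 2⊕2 = 0. Options: 11−4→G=1, 11−5→G=1, 11−6→G=1, 11−7→G=1, 11−8→G=0. Hits: 1.
Stack B: need g' = 0⊕2 = 2. Options: 14−4→G=2, 14−5→G=2, 14−6→G=2, 14−7→G=1, 14−8→G=1. Hits: 3.

4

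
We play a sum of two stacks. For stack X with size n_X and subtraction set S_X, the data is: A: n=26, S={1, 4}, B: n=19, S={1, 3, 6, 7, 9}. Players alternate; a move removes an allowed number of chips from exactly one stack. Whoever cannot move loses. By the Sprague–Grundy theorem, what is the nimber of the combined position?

2

Stack A, S = {1, 4}:
n :  0  1  2  3  4  5  6  7  8  9 10 11 12 13 14 15 16 17 18 19 20 21 22 23 24 25 26
G :  0  1  0  1  2  0  1  0  1  2  0  1  0  1  2  0  1  0  1  2  0  1  0  1  2  0  1
G_A(26) = 1.
Stack B, S = {1, 3, 6, 7, 9}:
G(0) = 0
G(1) = mex{0} = 1
G(2) = mex{1} = 0
G(3) = mex{0,0} = 1
G(4) = mex{1,1} = 0
G(5) = mex{0,0} = 1
G(6) = mex{1,1,0} = 2
G(7) = mex{2,0,1,0} = 3
G(8) = mex{3,1,0,1} = 2
G(9) = mex{2,2,1,0,0} = 3
G(10) = mex{3,3,0,1,1} = 2
G(11) = mex{2,2,1,0,0} = 3
G(12) = mex{3,3,2,1,1} = 0
G(13) = mex{0,2,3,2,0} = 1
G(14) = mex{1,3,2,3,1} = 0
G(15) = mex{0,0,3,2,2} = 1
G(16) = mex{1,1,2,3,3} = 0
G(17) = mex{0,0,3,2,2} = 1
G(18) = mex{1,1,0,3,3} = 2
G(19) = mex{2,0,1,0,2} = 3
G_B(19) = 3.
Combined Grundy value = 1 ⊕ 3 = 2.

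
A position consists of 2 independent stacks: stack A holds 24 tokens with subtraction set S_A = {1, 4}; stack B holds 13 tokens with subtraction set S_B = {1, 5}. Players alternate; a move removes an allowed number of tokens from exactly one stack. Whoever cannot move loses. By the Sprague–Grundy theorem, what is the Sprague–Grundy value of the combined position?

3

Stack A, S = {1, 4}:
G(0) = 0
G(1) = mex{0} = 1
G(2) = mex{1} = 0
G(3) = mex{0} = 1
G(4) = mex{1,0} = 2
G(5) = mex{2,1} = 0
G(6) = mex{0,0} = 1
G(7) = mex{1,1} = 0
G(8) = mex{0,2} = 1
G(9) = mex{1,0} = 2
G(10) = mex{2,1} = 0
G(11) = mex{0,0} = 1
G(12) = mex{1,1} = 0
G(13) = mex{0,2} = 1
G(14) = mex{1,0} = 2
G(15) = mex{2,1} = 0
G(16) = mex{0,0} = 1
G(17) = mex{1,1} = 0
G(18) = mex{0,2} = 1
G(19) = mex{1,0} = 2
G(20) = mex{2,1} = 0
G(21) = mex{0,0} = 1
G(22) = mex{1,1} = 0
G(23) = mex{0,2} = 1
G(24) = mex{1,0} = 2
G_A(24) = 2.
Stack B, S = {1, 5}:
G(0) = 0
G(1) = mex{0} = 1
G(2) = mex{1} = 0
G(3) = mex{0} = 1
G(4) = mex{1} = 0
G(5) = mex{0,0} = 1
G(6) = mex{1,1} = 0
G(7) = mex{0,0} = 1
G(8) = mex{1,1} = 0
G(9) = mex{0,0} = 1
G(10) = mex{1,1} = 0
G(11) = mex{0,0} = 1
G(12) = mex{1,1} = 0
G(13) = mex{0,0} = 1
G_B(13) = 1.
Combined Grundy value = 2 ⊕ 1 = 3.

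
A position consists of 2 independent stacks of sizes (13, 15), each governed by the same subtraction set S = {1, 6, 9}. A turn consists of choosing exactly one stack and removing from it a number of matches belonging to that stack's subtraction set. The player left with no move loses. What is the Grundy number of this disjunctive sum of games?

All stacks use S = {1, 6, 9}:
n :  0  1  2  3  4  5  6  7  8  9 10 11 12 13 14 15
G :  0  1  0  1  0  1  2  0  1  2  3  2  0  1  0  1
Stack A: G(13) = 1.
Stack B: G(15) = 1.
Combined Grundy value = 1 ⊕ 1 = 0.

0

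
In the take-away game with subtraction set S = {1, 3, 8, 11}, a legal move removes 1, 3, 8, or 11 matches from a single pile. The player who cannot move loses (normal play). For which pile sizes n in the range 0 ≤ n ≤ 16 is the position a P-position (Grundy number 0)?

G(0) = 0
G(1) = mex{0} = 1
G(2) = mex{1} = 0
G(3) = mex{0,0} = 1
G(4) = mex{1,1} = 0
G(5) = mex{0,0} = 1
G(6) = mex{1,1} = 0
G(7) = mex{0,0} = 1
G(8) = mex{1,1,0} = 2
G(9) = mex{2,0,1} = 3
G(10) = mex{3,1,0} = 2
G(11) = mex{2,2,1,0} = 3
G(12) = mex{3,3,0,1} = 2
G(13) = mex{2,2,1,0} = 3
G(14) = mex{3,3,0,1} = 2
G(15) = mex{2,2,1,0} = 3
G(16) = mex{3,3,2,1} = 0
P-positions are exactly the n with G(n) = 0.

0, 2, 4, 6, 16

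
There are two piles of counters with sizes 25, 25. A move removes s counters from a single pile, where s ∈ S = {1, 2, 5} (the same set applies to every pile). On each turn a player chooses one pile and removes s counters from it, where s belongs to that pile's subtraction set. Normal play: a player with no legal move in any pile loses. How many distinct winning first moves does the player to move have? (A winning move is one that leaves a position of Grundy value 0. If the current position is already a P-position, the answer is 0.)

All piles use S = {1, 2, 5}:
G(0) = 0
G(1) = mex{0} = 1
G(2) = mex{1,0} = 2
G(3) = mex{2,1} = 0
G(4) = mex{0,2} = 1
G(5) = mex{1,0,0} = 2
G(6) = mex{2,1,1} = 0
G(7) = mex{0,2,2} = 1
G(8) = mex{1,0,0} = 2
G(9) = mex{2,1,1} = 0
G(10) = mex{0,2,2} = 1
G(11) = mex{1,0,0} = 2
G(12) = mex{2,1,1} = 0
G(13) = mex{0,2,2} = 1
G(14) = mex{1,0,0} = 2
G(15) = mex{2,1,1} = 0
G(16) = mex{0,2,2} = 1
G(17) = mex{1,0,0} = 2
G(18) = mex{2,1,1} = 0
G(19) = mex{0,2,2} = 1
G(20) = mex{1,0,0} = 2
G(21) = mex{2,1,1} = 0
G(22) = mex{0,2,2} = 1
G(23) = mex{1,0,0} = 2
G(24) = mex{2,1,1} = 0
G(25) = mex{0,2,2} = 1
Pile A: G(25) = 1.
Pile B: G(25) = 1.
Combined Grundy value = 1 ⊕ 1 = 0.
A winning move leaves total XOR = 0, i.e. changes one component's Grundy value g to g ⊕ X where X is the current total.
Pile A: target g' = 1⊕0 = 1, but every legal move changes the Grundy value (mex property), so 0 moves.
Pile B: target g' = 1⊕0 = 1, but every legal move changes the Grundy value (mex property), so 0 moves.

0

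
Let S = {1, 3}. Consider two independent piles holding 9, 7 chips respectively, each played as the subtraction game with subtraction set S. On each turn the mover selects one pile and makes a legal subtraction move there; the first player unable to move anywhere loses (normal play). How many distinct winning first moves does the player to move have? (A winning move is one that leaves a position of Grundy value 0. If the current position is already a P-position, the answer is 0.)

0

All piles use S = {1, 3}:
G(0) = 0
G(1) = mex{0} = 1
G(2) = mex{1} = 0
G(3) = mex{0,0} = 1
G(4) = mex{1,1} = 0
G(5) = mex{0,0} = 1
G(6) = mex{1,1} = 0
G(7) = mex{0,0} = 1
G(8) = mex{1,1} = 0
G(9) = mex{0,0} = 1
Pile A: G(9) = 1.
Pile B: G(7) = 1.
Combined Grundy value = 1 ⊕ 1 = 0.
A winning move leaves total XOR = 0, i.e. changes one component's Grundy value g to g ⊕ X where X is the current total.
Pile A: target g' = 1⊕0 = 1, but every legal move changes the Grundy value (mex property), so 0 moves.
Pile B: target g' = 1⊕0 = 1, but every legal move changes the Grundy value (mex property), so 0 moves.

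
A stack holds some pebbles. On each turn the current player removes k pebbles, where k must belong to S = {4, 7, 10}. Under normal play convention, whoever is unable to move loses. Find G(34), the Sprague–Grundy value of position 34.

1

n :  0  1  2  3  4  5  6  7  8  9 10 11 12 13 14 15 16 17 18 19 20 21 22 23 24 25 26 27 28 29 30 31 32 33 34
G :  0  0  0  0  1  1  1  1  2  2  2  2  3  3  0  0  0  0  1  1  1  1  2  2  2  2  3  3  0  0  0  0  1  1  1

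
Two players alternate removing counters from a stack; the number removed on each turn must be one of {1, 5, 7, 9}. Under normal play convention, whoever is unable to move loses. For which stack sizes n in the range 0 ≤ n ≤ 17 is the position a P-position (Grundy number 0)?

0, 2, 4, 6, 8, 10, 12, 14, 16

n :  0  1  2  3  4  5  6  7  8  9 10 11 12 13 14 15 16 17
G :  0  1  0  1  0  1  0  1  0  1  0  1  0  1  0  1  0  1
P-positions are exactly the n with G(n) = 0.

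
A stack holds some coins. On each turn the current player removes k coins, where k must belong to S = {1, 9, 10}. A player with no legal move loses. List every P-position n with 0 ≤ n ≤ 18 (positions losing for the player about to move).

0, 2, 4, 6, 8

n :  0  1  2  3  4  5  6  7  8  9 10 11 12 13 14 15 16 17 18
G :  0  1  0  1  0  1  0  1  0  1  2  3  2  3  2  3  2  3  2
P-positions are exactly the n with G(n) = 0.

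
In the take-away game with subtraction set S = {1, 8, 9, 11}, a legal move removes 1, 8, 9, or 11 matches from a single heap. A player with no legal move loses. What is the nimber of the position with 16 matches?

0

G(0) = 0
G(1) = mex{0} = 1
G(2) = mex{1} = 0
G(3) = mex{0} = 1
G(4) = mex{1} = 0
G(5) = mex{0} = 1
G(6) = mex{1} = 0
G(7) = mex{0} = 1
G(8) = mex{1,0} = 2
G(9) = mex{2,1,0} = 3
G(10) = mex{3,0,1} = 2
G(11) = mex{2,1,0,0} = 3
G(12) = mex{3,0,1,1} = 2
G(13) = mex{2,1,0,0} = 3
G(14) = mex{3,0,1,1} = 2
G(15) = mex{2,1,0,0} = 3
G(16) = mex{3,2,1,1} = 0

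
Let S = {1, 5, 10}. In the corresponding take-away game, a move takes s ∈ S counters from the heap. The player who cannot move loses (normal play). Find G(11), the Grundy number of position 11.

3

G(0) = 0
G(1) = mex{0} = 1
G(2) = mex{1} = 0
G(3) = mex{0} = 1
G(4) = mex{1} = 0
G(5) = mex{0,0} = 1
G(6) = mex{1,1} = 0
G(7) = mex{0,0} = 1
G(8) = mex{1,1} = 0
G(9) = mex{0,0} = 1
G(10) = mex{1,1,0} = 2
G(11) = mex{2,0,1} = 3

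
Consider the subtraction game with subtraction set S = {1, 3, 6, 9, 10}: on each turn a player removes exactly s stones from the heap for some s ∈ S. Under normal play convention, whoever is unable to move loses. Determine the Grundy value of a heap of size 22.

n :  0  1  2  3  4  5  6  7  8  9 10 11 12 13 14 15 16 17 18 19 20 21 22
G :  0  1  0  1  0  1  2  3  2  3  2  3  4  5  4  0  1  0  1  0  1  2  3

3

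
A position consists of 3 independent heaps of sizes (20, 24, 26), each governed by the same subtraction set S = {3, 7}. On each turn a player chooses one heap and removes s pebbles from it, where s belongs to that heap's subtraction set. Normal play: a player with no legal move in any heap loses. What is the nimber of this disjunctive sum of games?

All heaps use S = {3, 7}:
n :  0  1  2  3  4  5  6  7  8  9 10 11 12 13 14 15 16 17 18 19 20 21 22 23 24 25 26
G :  0  0  0  1  1  1  0  2  2  1  0  0  0  1  1  1  0  2  2  1  0  0  0  1  1  1  0
Heap A: G(20) = 0.
Heap B: G(24) = 1.
Heap C: G(26) = 0.
Combined Grundy value = 0 ⊕ 1 ⊕ 0 = 1.

1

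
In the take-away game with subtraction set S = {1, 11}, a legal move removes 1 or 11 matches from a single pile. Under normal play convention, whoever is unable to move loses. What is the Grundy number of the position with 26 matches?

0

n :  0  1  2  3  4  5  6  7  8  9 10 11 12 13 14 15 16 17 18 19 20 21 22 23 24 25 26
G :  0  1  0  1  0  1  0  1  0  1  0  1  0  1  0  1  0  1  0  1  0  1  0  1  0  1  0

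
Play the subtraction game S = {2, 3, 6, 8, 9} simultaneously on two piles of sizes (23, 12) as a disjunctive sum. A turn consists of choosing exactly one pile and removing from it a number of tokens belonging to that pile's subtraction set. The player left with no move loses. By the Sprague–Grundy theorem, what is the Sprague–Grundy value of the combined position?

3

All piles use S = {2, 3, 6, 8, 9}:
G(0) = 0
G(1) = mex{} = 0
G(2) = mex{0} = 1
G(3) = mex{0,0} = 1
G(4) = mex{1,0} = 2
G(5) = mex{1,1} = 0
G(6) = mex{2,1,0} = 3
G(7) = mex{0,2,0} = 1
G(8) = mex{3,0,1,0} = 2
G(9) = mex{1,3,1,0,0} = 2
G(10) = mex{2,1,2,1,0} = 3
G(11) = mex{2,2,0,1,1} = 3
G(12) = mex{3,2,3,2,1} = 0
G(13) = mex{3,3,1,0,2} = 4
G(14) = mex{0,3,2,3,0} = 1
G(15) = mex{4,0,2,1,3} = 5
G(16) = mex{1,4,3,2,1} = 0
G(17) = mex{5,1,3,2,2} = 0
G(18) = mex{0,5,0,3,2} = 1
G(19) = mex{0,0,4,3,3} = 1
G(20) = mex{1,0,1,0,3} = 2
G(21) = mex{1,1,5,4,0} = 2
G(22) = mex{2,1,0,1,4} = 3
G(23) = mex{2,2,0,5,1} = 3
Pile A: G(23) = 3.
Pile B: G(12) = 0.
Combined Grundy value = 3 ⊕ 0 = 3.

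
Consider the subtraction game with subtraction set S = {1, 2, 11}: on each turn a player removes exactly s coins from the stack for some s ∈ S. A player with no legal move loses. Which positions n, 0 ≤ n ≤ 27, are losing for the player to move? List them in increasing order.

G(0) = 0
G(1) = mex{0} = 1
G(2) = mex{1,0} = 2
G(3) = mex{2,1} = 0
G(4) = mex{0,2} = 1
G(5) = mex{1,0} = 2
G(6) = mex{2,1} = 0
G(7) = mex{0,2} = 1
G(8) = mex{1,0} = 2
G(9) = mex{2,1} = 0
G(10) = mex{0,2} = 1
G(11) = mex{1,0,0} = 2
G(12) = mex{2,1,1} = 0
G(13) = mex{0,2,2} = 1
G(14) = mex{1,0,0} = 2
G(15) = mex{2,1,1} = 0
G(16) = mex{0,2,2} = 1
G(17) = mex{1,0,0} = 2
G(18) = mex{2,1,1} = 0
G(19) = mex{0,2,2} = 1
G(20) = mex{1,0,0} = 2
G(21) = mex{2,1,1} = 0
G(22) = mex{0,2,2} = 1
G(23) = mex{1,0,0} = 2
G(24) = mex{2,1,1} = 0
G(25) = mex{0,2,2} = 1
G(26) = mex{1,0,0} = 2
G(27) = mex{2,1,1} = 0
P-positions are exactly the n with G(n) = 0.

0, 3, 6, 9, 12, 15, 18, 21, 24, 27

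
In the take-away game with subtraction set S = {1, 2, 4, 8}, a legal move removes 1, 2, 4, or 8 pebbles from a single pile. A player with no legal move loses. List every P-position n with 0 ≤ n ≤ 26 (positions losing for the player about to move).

0, 3, 6, 9, 12, 15, 18, 21, 24

n :  0  1  2  3  4  5  6  7  8  9 10 11 12 13 14 15 16 17 18 19 20 21 22 23 24 25 26
G :  0  1  2  0  1  2  0  1  2  0  1  2  0  1  2  0  1  2  0  1  2  0  1  2  0  1  2
P-positions are exactly the n with G(n) = 0.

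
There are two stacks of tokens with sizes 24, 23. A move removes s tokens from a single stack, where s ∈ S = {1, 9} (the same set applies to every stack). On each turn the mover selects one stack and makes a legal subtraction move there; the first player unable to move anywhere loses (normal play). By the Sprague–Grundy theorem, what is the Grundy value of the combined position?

1

All stacks use S = {1, 9}:
G(0) = 0
G(1) = mex{0} = 1
G(2) = mex{1} = 0
G(3) = mex{0} = 1
G(4) = mex{1} = 0
G(5) = mex{0} = 1
G(6) = mex{1} = 0
G(7) = mex{0} = 1
G(8) = mex{1} = 0
G(9) = mex{0,0} = 1
G(10) = mex{1,1} = 0
G(11) = mex{0,0} = 1
G(12) = mex{1,1} = 0
G(13) = mex{0,0} = 1
G(14) = mex{1,1} = 0
G(15) = mex{0,0} = 1
G(16) = mex{1,1} = 0
G(17) = mex{0,0} = 1
G(18) = mex{1,1} = 0
G(19) = mex{0,0} = 1
G(20) = mex{1,1} = 0
G(21) = mex{0,0} = 1
G(22) = mex{1,1} = 0
G(23) = mex{0,0} = 1
G(24) = mex{1,1} = 0
Stack A: G(24) = 0.
Stack B: G(23) = 1.
Combined Grundy value = 0 ⊕ 1 = 1.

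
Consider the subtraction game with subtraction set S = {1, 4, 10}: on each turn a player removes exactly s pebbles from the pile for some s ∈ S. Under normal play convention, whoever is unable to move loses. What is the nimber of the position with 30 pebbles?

G(0) = 0
G(1) = mex{0} = 1
G(2) = mex{1} = 0
G(3) = mex{0} = 1
G(4) = mex{1,0} = 2
G(5) = mex{2,1} = 0
G(6) = mex{0,0} = 1
G(7) = mex{1,1} = 0
G(8) = mex{0,2} = 1
G(9) = mex{1,0} = 2
G(10) = mex{2,1,0} = 3
G(11) = mex{3,0,1} = 2
G(12) = mex{2,1,0} = 3
G(13) = mex{3,2,1} = 0
G(14) = mex{0,3,2} = 1
G(15) = mex{1,2,0} = 3
G(16) = mex{3,3,1} = 0
G(17) = mex{0,0,0} = 1
G(18) = mex{1,1,1} = 0
G(19) = mex{0,3,2} = 1
G(20) = mex{1,0,3} = 2
G(21) = mex{2,1,2} = 0
G(22) = mex{0,0,3} = 1
G(23) = mex{1,1,0} = 2
G(24) = mex{2,2,1} = 0
G(25) = mex{0,0,3} = 1
G(26) = mex{1,1,0} = 2
G(27) = mex{2,2,1} = 0
G(28) = mex{0,0,0} = 1
G(29) = mex{1,1,1} = 0
G(30) = mex{0,2,2} = 1

1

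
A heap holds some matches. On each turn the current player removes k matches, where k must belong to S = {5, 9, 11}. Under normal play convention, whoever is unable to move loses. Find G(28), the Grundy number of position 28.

n :  0  1  2  3  4  5  6  7  8  9 10 11 12 13 14 15 16 17 18 19 20 21 22 23 24 25 26 27 28
G :  0  0  0  0  0  1  1  1  1  1  2  2  2  2  2  3  0  0  0  0  0  1  1  1  1  1  2  2  2

2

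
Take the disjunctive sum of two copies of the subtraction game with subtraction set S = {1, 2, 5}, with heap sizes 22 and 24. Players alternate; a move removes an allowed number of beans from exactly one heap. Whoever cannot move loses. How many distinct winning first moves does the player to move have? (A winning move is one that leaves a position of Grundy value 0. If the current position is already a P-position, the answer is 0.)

All heaps use S = {1, 2, 5}:
n :  0  1  2  3  4  5  6  7  8  9 10 11 12 13 14 15 16 17 18 19 20 21 22 23 24
G :  0  1  2  0  1  2  0  1  2  0  1  2  0  1  2  0  1  2  0  1  2  0  1  2  0
Heap A: G(22) = 1.
Heap B: G(24) = 0.
Combined Grundy value = 1 ⊕ 0 = 1.
A winning move leaves total XOR = 0, i.e. changes one component's Grundy value g to g ⊕ X where X is the current total.
Heap A: need g' = 1⊕1 = 0. Options: 22−1→G=0, 22−2→G=2, 22−5→G=2. Hits: 1.
Heap B: need g' = 0⊕1 = 1. Options: 24−1→G=2, 24−2→G=1, 24−5→G=1. Hits: 2.

3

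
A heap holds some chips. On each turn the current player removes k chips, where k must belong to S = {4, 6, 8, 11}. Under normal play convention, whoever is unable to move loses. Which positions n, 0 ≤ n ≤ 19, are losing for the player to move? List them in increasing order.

0, 1, 2, 3, 15, 16, 17, 18

n :  0  1  2  3  4  5  6  7  8  9 10 11 12 13 14 15 16 17 18 19
G :  0  0  0  0  1  1  1  1  2  2  2  2  3  3  3  0  0  0  0  1
P-positions are exactly the n with G(n) = 0.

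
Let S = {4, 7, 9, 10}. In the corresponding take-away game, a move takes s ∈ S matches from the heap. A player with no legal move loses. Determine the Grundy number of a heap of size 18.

n :  0  1  2  3  4  5  6  7  8  9 10 11 12 13 14 15 16 17 18
G :  0  0  0  0  1  1  1  1  2  2  2  2  3  3  0  0  0  0  1

1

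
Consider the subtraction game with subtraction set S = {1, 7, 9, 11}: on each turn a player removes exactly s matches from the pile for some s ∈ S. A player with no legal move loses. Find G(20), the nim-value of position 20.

G(0) = 0
G(1) = mex{0} = 1
G(2) = mex{1} = 0
G(3) = mex{0} = 1
G(4) = mex{1} = 0
G(5) = mex{0} = 1
G(6) = mex{1} = 0
G(7) = mex{0,0} = 1
G(8) = mex{1,1} = 0
G(9) = mex{0,0,0} = 1
G(10) = mex{1,1,1} = 0
G(11) = mex{0,0,0,0} = 1
G(12) = mex{1,1,1,1} = 0
G(13) = mex{0,0,0,0} = 1
G(14) = mex{1,1,1,1} = 0
G(15) = mex{0,0,0,0} = 1
G(16) = mex{1,1,1,1} = 0
G(17) = mex{0,0,0,0} = 1
G(18) = mex{1,1,1,1} = 0
G(19) = mex{0,0,0,0} = 1
G(20) = mex{1,1,1,1} = 0

0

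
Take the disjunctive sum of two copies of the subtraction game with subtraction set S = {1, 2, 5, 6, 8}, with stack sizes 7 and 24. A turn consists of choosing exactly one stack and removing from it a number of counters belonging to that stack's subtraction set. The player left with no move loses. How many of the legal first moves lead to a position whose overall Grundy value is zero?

0

All stacks use S = {1, 2, 5, 6, 8}:
n :  0  1  2  3  4  5  6  7  8  9 10 11 12 13 14 15 16 17 18 19 20 21 22 23 24
G :  0  1  2  0  1  2  3  0  1  2  0  1  2  3  0  1  2  0  1  2  3  0  1  2  0
Stack A: G(7) = 0.
Stack B: G(24) = 0.
Combined Grundy value = 0 ⊕ 0 = 0.
A winning move leaves total XOR = 0, i.e. changes one component's Grundy value g to g ⊕ X where X is the current total.
Stack A: target g' = 0⊕0 = 0, but every legal move changes the Grundy value (mex property), so 0 moves.
Stack B: target g' = 0⊕0 = 0, but every legal move changes the Grundy value (mex property), so 0 moves.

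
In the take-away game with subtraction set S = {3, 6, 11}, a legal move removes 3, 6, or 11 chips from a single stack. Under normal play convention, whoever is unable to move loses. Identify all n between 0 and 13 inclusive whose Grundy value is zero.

n :  0  1  2  3  4  5  6  7  8  9 10 11 12 13
G :  0  0  0  1  1  1  2  2  2  0  0  3  1  1
P-positions are exactly the n with G(n) = 0.

0, 1, 2, 9, 10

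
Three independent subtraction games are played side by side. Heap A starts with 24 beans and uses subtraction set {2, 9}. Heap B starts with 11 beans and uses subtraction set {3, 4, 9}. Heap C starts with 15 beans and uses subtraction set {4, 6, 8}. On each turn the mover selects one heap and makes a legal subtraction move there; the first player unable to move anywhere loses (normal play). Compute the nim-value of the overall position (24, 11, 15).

Heap A, S = {2, 9}:
n :  0  1  2  3  4  5  6  7  8  9 10 11 12 13 14 15 16 17 18 19 20 21 22 23 24
G :  0  0  1  1  0  0  1  1  0  2  1  0  0  1  1  0  0  1  1  0  2  1  0  0  1
G_A(24) = 1.
Heap B, S = {3, 4, 9}:
G(0) = 0
G(1) = mex{} = 0
G(2) = mex{} = 0
G(3) = mex{0} = 1
G(4) = mex{0,0} = 1
G(5) = mex{0,0} = 1
G(6) = mex{1,0} = 2
G(7) = mex{1,1} = 0
G(8) = mex{1,1} = 0
G(9) = mex{2,1,0} = 3
G(10) = mex{0,2,0} = 1
G(11) = mex{0,0,0} = 1
G_B(11) = 1.
Heap C, S = {4, 6, 8}:
G(0) = 0
G(1) = mex{} = 0
G(2) = mex{} = 0
G(3) = mex{} = 0
G(4) = mex{0} = 1
G(5) = mex{0} = 1
G(6) = mex{0,0} = 1
G(7) = mex{0,0} = 1
G(8) = mex{1,0,0} = 2
G(9) = mex{1,0,0} = 2
G(10) = mex{1,1,0} = 2
G(11) = mex{1,1,0} = 2
G(12) = mex{2,1,1} = 0
G(13) = mex{2,1,1} = 0
G(14) = mex{2,2,1} = 0
G(15) = mex{2,2,1} = 0
G_C(15) = 0.
Combined Grundy value = 1 ⊕ 1 ⊕ 0 = 0.

0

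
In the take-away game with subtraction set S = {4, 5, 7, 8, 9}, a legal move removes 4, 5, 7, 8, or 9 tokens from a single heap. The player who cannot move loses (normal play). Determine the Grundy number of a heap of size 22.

n :  0  1  2  3  4  5  6  7  8  9 10 11 12 13 14 15 16 17 18 19 20 21 22
G :  0  0  0  0  1  1  1  1  2  2  2  2  3  0  0  0  0  1  1  1  1  2  2

2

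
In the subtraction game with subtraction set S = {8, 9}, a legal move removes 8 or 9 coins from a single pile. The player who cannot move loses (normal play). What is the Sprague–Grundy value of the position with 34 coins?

0

n :  0  1  2  3  4  5  6  7  8  9 10 11 12 13 14 15 16 17 18 19 20 21 22 23 24 25 26 27 28 29 30 31 32 33 34
G :  0  0  0  0  0  0  0  0  1  1  1  1  1  1  1  1  2  0  0  0  0  0  0  0  0  1  1  1  1  1  1  1  1  2  0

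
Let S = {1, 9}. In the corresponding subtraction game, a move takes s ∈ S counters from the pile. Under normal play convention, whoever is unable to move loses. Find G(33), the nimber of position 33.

1

G(0) = 0
G(1) = mex{0} = 1
G(2) = mex{1} = 0
G(3) = mex{0} = 1
G(4) = mex{1} = 0
G(5) = mex{0} = 1
G(6) = mex{1} = 0
G(7) = mex{0} = 1
G(8) = mex{1} = 0
G(9) = mex{0,0} = 1
G(10) = mex{1,1} = 0
G(11) = mex{0,0} = 1
G(12) = mex{1,1} = 0
G(13) = mex{0,0} = 1
G(14) = mex{1,1} = 0
G(15) = mex{0,0} = 1
G(16) = mex{1,1} = 0
G(17) = mex{0,0} = 1
G(18) = mex{1,1} = 0
G(19) = mex{0,0} = 1
G(20) = mex{1,1} = 0
G(21) = mex{0,0} = 1
G(22) = mex{1,1} = 0
G(23) = mex{0,0} = 1
G(24) = mex{1,1} = 0
G(25) = mex{0,0} = 1
G(26) = mex{1,1} = 0
G(27) = mex{0,0} = 1
G(28) = mex{1,1} = 0
G(29) = mex{0,0} = 1
G(30) = mex{1,1} = 0
G(31) = mex{0,0} = 1
G(32) = mex{1,1} = 0
G(33) = mex{0,0} = 1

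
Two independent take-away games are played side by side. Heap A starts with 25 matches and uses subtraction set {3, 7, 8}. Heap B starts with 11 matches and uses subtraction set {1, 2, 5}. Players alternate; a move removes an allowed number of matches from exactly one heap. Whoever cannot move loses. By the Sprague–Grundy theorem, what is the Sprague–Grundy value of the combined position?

3

Heap A, S = {3, 7, 8}:
G(0) = 0
G(1) = mex{} = 0
G(2) = mex{} = 0
G(3) = mex{0} = 1
G(4) = mex{0} = 1
G(5) = mex{0} = 1
G(6) = mex{1} = 0
G(7) = mex{1,0} = 2
G(8) = mex{1,0,0} = 2
G(9) = mex{0,0,0} = 1
G(10) = mex{2,1,0} = 3
G(11) = mex{2,1,1} = 0
G(12) = mex{1,1,1} = 0
G(13) = mex{3,0,1} = 2
G(14) = mex{0,2,0} = 1
G(15) = mex{0,2,2} = 1
G(16) = mex{2,1,2} = 0
G(17) = mex{1,3,1} = 0
G(18) = mex{1,0,3} = 2
G(19) = mex{0,0,0} = 1
G(20) = mex{0,2,0} = 1
G(21) = mex{2,1,2} = 0
G(22) = mex{1,1,1} = 0
G(23) = mex{1,0,1} = 2
G(24) = mex{0,0,0} = 1
G(25) = mex{0,2,0} = 1
G_A(25) = 1.
Heap B, S = {1, 2, 5}:
n :  0  1  2  3  4  5  6  7  8  9 10 11
G :  0  1  2  0  1  2  0  1  2  0  1  2
G_B(11) = 2.
Combined Grundy value = 1 ⊕ 2 = 3.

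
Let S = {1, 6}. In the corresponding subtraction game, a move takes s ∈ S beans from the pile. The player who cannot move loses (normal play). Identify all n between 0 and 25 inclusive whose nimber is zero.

n :  0  1  2  3  4  5  6  7  8  9 10 11 12 13 14 15 16 17 18 19 20 21 22 23 24 25
G :  0  1  0  1  0  1  2  0  1  0  1  0  1  2  0  1  0  1  0  1  2  0  1  0  1  0
P-positions are exactly the n with G(n) = 0.

0, 2, 4, 7, 9, 11, 14, 16, 18, 21, 23, 25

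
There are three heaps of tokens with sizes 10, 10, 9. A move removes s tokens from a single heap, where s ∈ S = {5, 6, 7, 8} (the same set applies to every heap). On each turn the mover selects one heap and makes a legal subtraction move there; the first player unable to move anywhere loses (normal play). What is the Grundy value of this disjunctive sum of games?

All heaps use S = {5, 6, 7, 8}:
n :  0  1  2  3  4  5  6  7  8  9 10
G :  0  0  0  0  0  1  1  1  1  1  2
Heap A: G(10) = 2.
Heap B: G(10) = 2.
Heap C: G(9) = 1.
Combined Grundy value = 2 ⊕ 2 ⊕ 1 = 1.

1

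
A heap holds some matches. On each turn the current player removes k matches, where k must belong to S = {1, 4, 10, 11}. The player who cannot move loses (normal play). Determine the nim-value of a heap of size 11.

G(0) = 0
G(1) = mex{0} = 1
G(2) = mex{1} = 0
G(3) = mex{0} = 1
G(4) = mex{1,0} = 2
G(5) = mex{2,1} = 0
G(6) = mex{0,0} = 1
G(7) = mex{1,1} = 0
G(8) = mex{0,2} = 1
G(9) = mex{1,0} = 2
G(10) = mex{2,1,0} = 3
G(11) = mex{3,0,1,0} = 2

2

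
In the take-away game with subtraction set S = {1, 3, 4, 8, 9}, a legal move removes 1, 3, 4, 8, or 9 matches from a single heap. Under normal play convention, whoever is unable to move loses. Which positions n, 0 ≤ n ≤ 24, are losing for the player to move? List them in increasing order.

0, 2, 7, 12, 14, 19, 24

n :  0  1  2  3  4  5  6  7  8  9 10 11 12 13 14 15 16 17 18 19 20 21 22 23 24
G :  0  1  0  1  2  3  2  0  1  4  3  2  0  1  0  1  2  3  2  0  1  4  3  2  0
P-positions are exactly the n with G(n) = 0.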